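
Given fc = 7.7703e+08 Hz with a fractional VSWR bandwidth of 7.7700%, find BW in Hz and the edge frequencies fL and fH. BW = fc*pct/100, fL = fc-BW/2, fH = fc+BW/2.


BW = 7.7703e+08 * 7.7700/100 = 6.037523e+07 Hz
fL = 7.7703e+08 - 6.037523e+07/2 = 7.468e+08 Hz
fH = 7.7703e+08 + 6.037523e+07/2 = 8.072e+08 Hz

BW=6.038e+07 Hz, fL=7.468e+08 Hz, fH=8.072e+08 Hz


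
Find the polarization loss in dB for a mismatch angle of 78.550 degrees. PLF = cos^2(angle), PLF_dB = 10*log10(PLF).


PLF_linear = cos^2(78.550 deg) = 0.03940730
PLF_dB = 10 * log10(0.03940730) = -14.04 dB

-14.04 dB


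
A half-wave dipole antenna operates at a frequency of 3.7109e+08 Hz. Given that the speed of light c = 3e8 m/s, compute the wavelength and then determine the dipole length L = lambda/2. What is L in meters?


lambda = c / f = 3.0000e+08 / 3.7109e+08 = 0.8084292 m
L = lambda / 2 = 0.8084292 / 2 = 0.4042 m

0.4042 m


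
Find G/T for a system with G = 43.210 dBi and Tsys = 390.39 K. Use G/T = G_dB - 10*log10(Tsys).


G/T = 43.210 - 10*log10(390.39) = 43.210 - 25.91499 = 17.30 dB/K

17.30 dB/K


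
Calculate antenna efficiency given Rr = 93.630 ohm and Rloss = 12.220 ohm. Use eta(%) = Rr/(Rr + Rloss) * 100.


eta = 93.630 / (93.630 + 12.220) * 100 = 88.46%

88.46%


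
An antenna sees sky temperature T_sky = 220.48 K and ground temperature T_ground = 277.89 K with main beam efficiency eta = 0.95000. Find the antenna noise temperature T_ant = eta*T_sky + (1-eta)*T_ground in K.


T_ant = 0.95000 * 220.48 + (1 - 0.95000) * 277.89 = 223.4 K

223.4 K


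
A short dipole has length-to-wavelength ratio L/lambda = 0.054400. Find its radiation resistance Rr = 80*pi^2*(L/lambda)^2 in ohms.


Rr = 80 * pi^2 * (0.054400)^2 = 80 * 9.869604 * 2.959360e-03 = 2.337 ohm

2.337 ohm


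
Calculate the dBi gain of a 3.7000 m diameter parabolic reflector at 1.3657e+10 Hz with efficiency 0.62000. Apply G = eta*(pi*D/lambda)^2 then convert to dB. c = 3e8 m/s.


lambda = c / f = 3.0000e+08 / 1.3657e+10 = 0.02196676 m
G_linear = 0.62000 * (pi * 3.7000 / 0.02196676)^2 = 173605.3
G_dBi = 10 * log10(173605.3) = 52.40 dBi

52.40 dBi


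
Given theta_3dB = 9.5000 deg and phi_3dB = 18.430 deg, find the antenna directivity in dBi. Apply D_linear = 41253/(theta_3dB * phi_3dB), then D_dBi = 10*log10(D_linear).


D_linear = 41253 / (9.5000 * 18.430) = 235.6170
D_dBi = 10 * log10(235.6170) = 23.72 dBi

23.72 dBi


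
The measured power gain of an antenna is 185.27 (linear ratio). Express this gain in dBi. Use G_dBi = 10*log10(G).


G_dBi = 10 * log10(185.27) = 22.68 dBi

22.68 dBi


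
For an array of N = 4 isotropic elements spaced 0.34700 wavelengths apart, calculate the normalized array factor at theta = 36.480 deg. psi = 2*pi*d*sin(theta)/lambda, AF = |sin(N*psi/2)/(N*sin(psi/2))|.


psi = 2*pi*0.34700*sin(36.480 deg) = 1.296260 rad
AF = |sin(4*1.296260/2) / (4*sin(1.296260/2))| = 0.2161

0.2161


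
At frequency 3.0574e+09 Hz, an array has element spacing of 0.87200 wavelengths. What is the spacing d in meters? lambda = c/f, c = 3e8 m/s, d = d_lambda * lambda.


lambda = c / f = 3.0000e+08 / 3.0574e+09 = 0.09812259 m
d = 0.87200 * 0.09812259 = 0.08556 m

0.08556 m


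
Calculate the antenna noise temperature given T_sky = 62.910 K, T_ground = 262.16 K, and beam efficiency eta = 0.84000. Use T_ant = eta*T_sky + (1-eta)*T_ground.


T_ant = 0.84000 * 62.910 + (1 - 0.84000) * 262.16 = 94.79 K

94.79 K


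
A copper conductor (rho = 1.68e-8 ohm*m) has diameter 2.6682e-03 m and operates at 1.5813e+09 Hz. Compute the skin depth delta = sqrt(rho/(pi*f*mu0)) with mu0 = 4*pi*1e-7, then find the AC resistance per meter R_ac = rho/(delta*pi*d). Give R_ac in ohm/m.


delta = sqrt(1.68e-8 / (pi * 1.5813e+09 * 4*pi*1e-7)) = 1.640468e-06 m
R_ac = 1.68e-8 / (1.640468e-06 * pi * 2.6682e-03) = 1.222 ohm/m

1.222 ohm/m


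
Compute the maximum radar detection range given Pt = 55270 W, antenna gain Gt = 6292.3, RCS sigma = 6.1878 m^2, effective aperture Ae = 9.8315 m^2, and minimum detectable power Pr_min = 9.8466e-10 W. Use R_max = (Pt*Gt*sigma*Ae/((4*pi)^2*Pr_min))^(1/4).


R^4 = 55270*6292.3*6.1878*9.8315 / ((4*pi)^2 * 9.8466e-10) = 1.360658e+17
R_max = 1.360658e+17^0.25 = 19206 m

19206 m


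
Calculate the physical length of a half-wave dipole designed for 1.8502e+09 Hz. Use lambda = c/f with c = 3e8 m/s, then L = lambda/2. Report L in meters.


lambda = c / f = 3.0000e+08 / 1.8502e+09 = 0.1621446 m
L = lambda / 2 = 0.1621446 / 2 = 0.08107 m

0.08107 m


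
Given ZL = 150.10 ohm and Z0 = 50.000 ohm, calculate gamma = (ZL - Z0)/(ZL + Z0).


gamma = (150.10 - 50.000) / (150.10 + 50.000) = 0.5002

0.5002


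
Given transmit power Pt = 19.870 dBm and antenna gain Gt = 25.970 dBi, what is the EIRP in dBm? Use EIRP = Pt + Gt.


EIRP = Pt + Gt = 19.870 + 25.970 = 45.84 dBm

45.84 dBm


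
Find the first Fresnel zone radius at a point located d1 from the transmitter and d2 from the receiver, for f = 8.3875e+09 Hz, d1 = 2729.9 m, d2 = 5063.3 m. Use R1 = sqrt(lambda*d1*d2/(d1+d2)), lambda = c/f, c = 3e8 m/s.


lambda = c / f = 3.0000e+08 / 8.3875e+09 = 0.03576751 m
R1 = sqrt(0.03576751 * 2729.9 * 5063.3 / (2729.9 + 5063.3)) = 7.965 m

7.965 m


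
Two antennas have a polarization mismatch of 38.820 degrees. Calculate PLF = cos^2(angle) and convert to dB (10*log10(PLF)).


PLF_linear = cos^2(38.820 deg) = 0.6070267
PLF_dB = 10 * log10(0.6070267) = -2.168 dB

-2.168 dB


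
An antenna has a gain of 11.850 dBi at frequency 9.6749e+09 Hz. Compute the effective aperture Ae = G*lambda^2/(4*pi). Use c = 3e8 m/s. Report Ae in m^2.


lambda = c / f = 3.0000e+08 / 9.6749e+09 = 0.03100807 m
G_linear = 10^(11.850/10) = 15.31087
Ae = G_linear * lambda^2 / (4*pi) = 15.31087 * 0.03100807^2 / (4*pi) = 1.171e-03 m^2

1.171e-03 m^2


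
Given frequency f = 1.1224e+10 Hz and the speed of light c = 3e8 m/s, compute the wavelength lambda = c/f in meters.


lambda = c / f = 3.0000e+08 / 1.1224e+10 = 0.02673 m

0.02673 m


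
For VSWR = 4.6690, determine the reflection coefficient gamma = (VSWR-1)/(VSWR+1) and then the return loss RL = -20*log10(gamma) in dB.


gamma = (4.6690 - 1) / (4.6690 + 1) = 0.6472041
RL = -20 * log10(0.6472041) = 3.779 dB

3.779 dB


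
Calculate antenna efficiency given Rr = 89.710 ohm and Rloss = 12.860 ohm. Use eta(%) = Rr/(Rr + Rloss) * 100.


eta = 89.710 / (89.710 + 12.860) * 100 = 87.46%

87.46%


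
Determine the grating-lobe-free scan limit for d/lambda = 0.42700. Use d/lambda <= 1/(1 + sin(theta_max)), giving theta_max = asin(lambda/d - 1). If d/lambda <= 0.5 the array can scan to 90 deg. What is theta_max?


lambda/d - 1 = 1/0.42700 - 1 = 1.341920 >= 1
d/lambda <= 0.5, so the array can scan to endfire without grating lobes: theta_max = 90 deg

90 deg


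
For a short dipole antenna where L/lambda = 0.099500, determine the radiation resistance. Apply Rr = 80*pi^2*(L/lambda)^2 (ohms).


Rr = 80 * pi^2 * (0.099500)^2 = 80 * 9.869604 * 9.900250e-03 = 7.817 ohm

7.817 ohm


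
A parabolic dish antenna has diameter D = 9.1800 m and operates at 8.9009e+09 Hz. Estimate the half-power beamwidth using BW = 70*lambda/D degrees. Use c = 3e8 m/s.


lambda = c / f = 3.0000e+08 / 8.9009e+09 = 0.03370446 m
BW = 70 * 0.03370446 / 9.1800 = 0.2570 deg

0.2570 deg


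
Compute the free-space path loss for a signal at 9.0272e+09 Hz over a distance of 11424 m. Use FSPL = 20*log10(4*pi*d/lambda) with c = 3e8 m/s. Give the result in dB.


lambda = c / f = 3.0000e+08 / 9.0272e+09 = 0.03323290 m
FSPL = 20 * log10(4*pi*11424/0.03323290) = 132.7 dB

132.7 dB


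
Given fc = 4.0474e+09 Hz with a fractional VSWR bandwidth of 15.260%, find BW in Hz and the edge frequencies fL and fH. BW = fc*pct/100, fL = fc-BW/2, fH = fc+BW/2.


BW = 4.0474e+09 * 15.260/100 = 6.176332e+08 Hz
fL = 4.0474e+09 - 6.176332e+08/2 = 3.739e+09 Hz
fH = 4.0474e+09 + 6.176332e+08/2 = 4.356e+09 Hz

BW=6.176e+08 Hz, fL=3.739e+09 Hz, fH=4.356e+09 Hz


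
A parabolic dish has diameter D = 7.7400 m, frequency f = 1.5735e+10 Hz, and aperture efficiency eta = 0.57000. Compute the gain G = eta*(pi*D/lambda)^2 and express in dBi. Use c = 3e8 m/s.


lambda = c / f = 3.0000e+08 / 1.5735e+10 = 0.01906578 m
G_linear = 0.57000 * (pi * 7.7400 / 0.01906578)^2 = 927144.4
G_dBi = 10 * log10(927144.4) = 59.67 dBi

59.67 dBi


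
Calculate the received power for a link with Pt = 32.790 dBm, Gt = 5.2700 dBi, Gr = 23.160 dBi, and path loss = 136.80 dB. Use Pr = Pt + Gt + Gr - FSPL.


Pr = 32.790 + 5.2700 + 23.160 - 136.80 = -75.58 dBm

-75.58 dBm


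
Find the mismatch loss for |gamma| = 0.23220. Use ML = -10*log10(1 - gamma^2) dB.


ML = -10 * log10(1 - 0.23220^2) = -10 * log10(0.94608316) = 0.2407 dB

0.2407 dB


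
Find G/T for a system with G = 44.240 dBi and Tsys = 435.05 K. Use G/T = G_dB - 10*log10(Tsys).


G/T = 44.240 - 10*log10(435.05) = 44.240 - 26.38539 = 17.85 dB/K

17.85 dB/K


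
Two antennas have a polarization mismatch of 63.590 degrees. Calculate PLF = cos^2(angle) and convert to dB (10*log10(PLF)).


PLF_linear = cos^2(63.590 deg) = 0.1978395
PLF_dB = 10 * log10(0.1978395) = -7.037 dB

-7.037 dB


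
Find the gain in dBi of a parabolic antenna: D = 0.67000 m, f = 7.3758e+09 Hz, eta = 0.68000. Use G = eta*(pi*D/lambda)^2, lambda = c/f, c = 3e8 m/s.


lambda = c / f = 3.0000e+08 / 7.3758e+09 = 0.04067355 m
G_linear = 0.68000 * (pi * 0.67000 / 0.04067355)^2 = 1821.101
G_dBi = 10 * log10(1821.101) = 32.60 dBi

32.60 dBi


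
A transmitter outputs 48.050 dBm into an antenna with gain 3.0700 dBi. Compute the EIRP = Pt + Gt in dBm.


EIRP = Pt + Gt = 48.050 + 3.0700 = 51.12 dBm

51.12 dBm


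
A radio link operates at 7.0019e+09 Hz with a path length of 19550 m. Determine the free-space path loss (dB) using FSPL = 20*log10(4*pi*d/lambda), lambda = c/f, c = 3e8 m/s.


lambda = c / f = 3.0000e+08 / 7.0019e+09 = 0.04284551 m
FSPL = 20 * log10(4*pi*19550/0.04284551) = 135.2 dB

135.2 dB


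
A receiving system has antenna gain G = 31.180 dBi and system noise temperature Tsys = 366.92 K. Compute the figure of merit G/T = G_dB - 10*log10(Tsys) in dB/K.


G/T = 31.180 - 10*log10(366.92) = 31.180 - 25.64571 = 5.534 dB/K

5.534 dB/K


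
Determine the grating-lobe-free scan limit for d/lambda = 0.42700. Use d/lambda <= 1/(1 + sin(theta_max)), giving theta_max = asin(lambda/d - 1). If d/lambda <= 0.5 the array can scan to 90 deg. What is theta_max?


lambda/d - 1 = 1/0.42700 - 1 = 1.341920 >= 1
d/lambda <= 0.5, so the array can scan to endfire without grating lobes: theta_max = 90 deg

90 deg


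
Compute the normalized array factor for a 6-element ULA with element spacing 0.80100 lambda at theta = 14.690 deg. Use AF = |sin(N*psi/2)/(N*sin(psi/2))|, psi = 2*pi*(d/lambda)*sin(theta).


psi = 2*pi*0.80100*sin(14.690 deg) = 1.276271 rad
AF = |sin(6*1.276271/2) / (6*sin(1.276271/2))| = 0.1775

0.1775


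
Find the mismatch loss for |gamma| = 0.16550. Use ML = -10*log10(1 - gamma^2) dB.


ML = -10 * log10(1 - 0.16550^2) = -10 * log10(0.97260975) = 0.1206 dB

0.1206 dB


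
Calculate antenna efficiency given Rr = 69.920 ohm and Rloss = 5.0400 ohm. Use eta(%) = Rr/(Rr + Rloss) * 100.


eta = 69.920 / (69.920 + 5.0400) * 100 = 93.28%

93.28%


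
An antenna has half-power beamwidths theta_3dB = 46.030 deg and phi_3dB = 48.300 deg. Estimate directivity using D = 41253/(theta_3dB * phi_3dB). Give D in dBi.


D_linear = 41253 / (46.030 * 48.300) = 18.55528
D_dBi = 10 * log10(18.55528) = 12.68 dBi

12.68 dBi


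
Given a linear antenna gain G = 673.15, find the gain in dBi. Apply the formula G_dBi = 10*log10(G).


G_dBi = 10 * log10(673.15) = 28.28 dBi

28.28 dBi


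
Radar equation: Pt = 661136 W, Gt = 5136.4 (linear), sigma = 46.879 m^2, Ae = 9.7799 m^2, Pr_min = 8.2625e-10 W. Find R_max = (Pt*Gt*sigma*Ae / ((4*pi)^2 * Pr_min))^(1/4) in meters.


R^4 = 661136*5136.4*46.879*9.7799 / ((4*pi)^2 * 8.2625e-10) = 1.193249e+19
R_max = 1.193249e+19^0.25 = 58774 m

58774 m


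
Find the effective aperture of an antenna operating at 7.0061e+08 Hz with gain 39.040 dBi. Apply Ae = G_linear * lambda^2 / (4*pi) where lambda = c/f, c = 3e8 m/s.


lambda = c / f = 3.0000e+08 / 7.0061e+08 = 0.4281983 m
G_linear = 10^(39.040/10) = 8016.781
Ae = G_linear * lambda^2 / (4*pi) = 8016.781 * 0.4281983^2 / (4*pi) = 117.0 m^2

117.0 m^2


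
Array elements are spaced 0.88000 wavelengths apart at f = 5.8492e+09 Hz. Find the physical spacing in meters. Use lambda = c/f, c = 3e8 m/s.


lambda = c / f = 3.0000e+08 / 5.8492e+09 = 0.05128907 m
d = 0.88000 * 0.05128907 = 0.04513 m

0.04513 m


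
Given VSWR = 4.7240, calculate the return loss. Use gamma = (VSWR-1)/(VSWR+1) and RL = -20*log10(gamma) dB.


gamma = (4.7240 - 1) / (4.7240 + 1) = 0.6505940
RL = -20 * log10(0.6505940) = 3.734 dB

3.734 dB


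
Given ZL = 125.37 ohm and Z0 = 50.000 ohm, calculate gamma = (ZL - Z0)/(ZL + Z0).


gamma = (125.37 - 50.000) / (125.37 + 50.000) = 0.4298

0.4298


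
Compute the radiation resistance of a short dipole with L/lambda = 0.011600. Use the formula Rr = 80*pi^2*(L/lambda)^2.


Rr = 80 * pi^2 * (0.011600)^2 = 80 * 9.869604 * 1.345600e-04 = 0.1062 ohm

0.1062 ohm


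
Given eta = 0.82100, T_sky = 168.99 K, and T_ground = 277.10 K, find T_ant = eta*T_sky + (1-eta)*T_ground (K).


T_ant = 0.82100 * 168.99 + (1 - 0.82100) * 277.10 = 188.3 K

188.3 K


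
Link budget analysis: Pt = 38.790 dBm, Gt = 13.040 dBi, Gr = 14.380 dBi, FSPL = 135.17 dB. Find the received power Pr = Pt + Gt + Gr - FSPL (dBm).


Pr = 38.790 + 13.040 + 14.380 - 135.17 = -68.96 dBm

-68.96 dBm


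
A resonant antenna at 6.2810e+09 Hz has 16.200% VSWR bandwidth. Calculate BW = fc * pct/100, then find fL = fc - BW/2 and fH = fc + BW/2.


BW = 6.2810e+09 * 16.200/100 = 1.017522e+09 Hz
fL = 6.2810e+09 - 1.017522e+09/2 = 5.772e+09 Hz
fH = 6.2810e+09 + 1.017522e+09/2 = 6.790e+09 Hz

BW=1.018e+09 Hz, fL=5.772e+09 Hz, fH=6.790e+09 Hz


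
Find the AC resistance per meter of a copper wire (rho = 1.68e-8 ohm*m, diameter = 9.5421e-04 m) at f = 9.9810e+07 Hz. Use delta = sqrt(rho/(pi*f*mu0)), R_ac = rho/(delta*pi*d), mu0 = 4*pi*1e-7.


delta = sqrt(1.68e-8 / (pi * 9.9810e+07 * 4*pi*1e-7)) = 6.529618e-06 m
R_ac = 1.68e-8 / (6.529618e-06 * pi * 9.5421e-04) = 0.8583 ohm/m

0.8583 ohm/m


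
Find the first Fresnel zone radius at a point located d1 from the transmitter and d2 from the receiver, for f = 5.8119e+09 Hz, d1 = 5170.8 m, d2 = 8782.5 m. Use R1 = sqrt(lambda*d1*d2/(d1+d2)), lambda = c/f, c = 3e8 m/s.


lambda = c / f = 3.0000e+08 / 5.8119e+09 = 0.05161823 m
R1 = sqrt(0.05161823 * 5170.8 * 8782.5 / (5170.8 + 8782.5)) = 12.96 m

12.96 m


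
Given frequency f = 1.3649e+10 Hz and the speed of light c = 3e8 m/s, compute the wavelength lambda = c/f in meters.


lambda = c / f = 3.0000e+08 / 1.3649e+10 = 0.02198 m

0.02198 m


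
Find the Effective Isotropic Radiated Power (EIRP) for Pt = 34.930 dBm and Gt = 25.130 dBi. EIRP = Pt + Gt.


EIRP = Pt + Gt = 34.930 + 25.130 = 60.06 dBm

60.06 dBm


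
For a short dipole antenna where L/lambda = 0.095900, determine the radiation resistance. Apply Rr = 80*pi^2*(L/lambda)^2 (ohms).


Rr = 80 * pi^2 * (0.095900)^2 = 80 * 9.869604 * 9.196810e-03 = 7.262 ohm

7.262 ohm


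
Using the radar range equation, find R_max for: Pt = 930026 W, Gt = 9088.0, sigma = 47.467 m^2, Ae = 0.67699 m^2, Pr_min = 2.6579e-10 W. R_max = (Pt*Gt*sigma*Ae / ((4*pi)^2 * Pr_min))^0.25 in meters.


R^4 = 930026*9088.0*47.467*0.67699 / ((4*pi)^2 * 2.6579e-10) = 6.471114e+18
R_max = 6.471114e+18^0.25 = 50436 m

50436 m


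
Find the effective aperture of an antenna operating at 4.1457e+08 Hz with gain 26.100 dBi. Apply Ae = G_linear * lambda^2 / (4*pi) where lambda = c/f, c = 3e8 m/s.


lambda = c / f = 3.0000e+08 / 4.1457e+08 = 0.7236414 m
G_linear = 10^(26.100/10) = 407.3803
Ae = G_linear * lambda^2 / (4*pi) = 407.3803 * 0.7236414^2 / (4*pi) = 16.98 m^2

16.98 m^2


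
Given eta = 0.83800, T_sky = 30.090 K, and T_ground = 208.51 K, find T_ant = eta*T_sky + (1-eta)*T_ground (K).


T_ant = 0.83800 * 30.090 + (1 - 0.83800) * 208.51 = 58.99 K

58.99 K


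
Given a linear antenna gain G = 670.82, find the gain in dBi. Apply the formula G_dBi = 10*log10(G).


G_dBi = 10 * log10(670.82) = 28.27 dBi

28.27 dBi


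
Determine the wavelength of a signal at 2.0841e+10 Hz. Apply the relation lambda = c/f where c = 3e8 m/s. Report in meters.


lambda = c / f = 3.0000e+08 / 2.0841e+10 = 0.01439 m

0.01439 m


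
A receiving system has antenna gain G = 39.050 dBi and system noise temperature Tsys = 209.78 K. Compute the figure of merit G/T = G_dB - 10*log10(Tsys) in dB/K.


G/T = 39.050 - 10*log10(209.78) = 39.050 - 23.21764 = 15.83 dB/K

15.83 dB/K


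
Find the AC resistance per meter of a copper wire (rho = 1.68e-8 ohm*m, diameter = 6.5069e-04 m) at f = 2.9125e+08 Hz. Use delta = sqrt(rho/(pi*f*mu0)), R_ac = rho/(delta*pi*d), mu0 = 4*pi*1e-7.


delta = sqrt(1.68e-8 / (pi * 2.9125e+08 * 4*pi*1e-7)) = 3.822450e-06 m
R_ac = 1.68e-8 / (3.822450e-06 * pi * 6.5069e-04) = 2.150 ohm/m

2.150 ohm/m


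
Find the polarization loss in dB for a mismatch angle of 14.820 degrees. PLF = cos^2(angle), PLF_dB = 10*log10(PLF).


PLF_linear = cos^2(14.820 deg) = 0.9345749
PLF_dB = 10 * log10(0.9345749) = -0.2939 dB

-0.2939 dB


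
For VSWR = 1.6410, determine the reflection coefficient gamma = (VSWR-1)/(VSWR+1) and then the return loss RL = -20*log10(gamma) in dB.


gamma = (1.6410 - 1) / (1.6410 + 1) = 0.2427111
RL = -20 * log10(0.2427111) = 12.30 dB

12.30 dB


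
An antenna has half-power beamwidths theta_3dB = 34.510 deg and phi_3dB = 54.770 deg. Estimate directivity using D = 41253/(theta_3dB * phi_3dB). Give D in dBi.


D_linear = 41253 / (34.510 * 54.770) = 21.82568
D_dBi = 10 * log10(21.82568) = 13.39 dBi

13.39 dBi


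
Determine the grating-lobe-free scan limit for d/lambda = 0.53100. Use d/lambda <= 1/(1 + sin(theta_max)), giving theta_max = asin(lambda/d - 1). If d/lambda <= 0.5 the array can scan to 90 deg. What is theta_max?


lambda/d - 1 = 1/0.53100 - 1 = 0.8832392
theta_max = asin(0.8832392) = 62.04 deg

62.04 deg


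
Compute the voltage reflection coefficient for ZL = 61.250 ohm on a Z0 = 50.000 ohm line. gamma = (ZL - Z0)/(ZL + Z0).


gamma = (61.250 - 50.000) / (61.250 + 50.000) = 0.1011

0.1011


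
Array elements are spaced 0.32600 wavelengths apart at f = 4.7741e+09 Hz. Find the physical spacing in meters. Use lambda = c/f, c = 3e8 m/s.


lambda = c / f = 3.0000e+08 / 4.7741e+09 = 0.06283907 m
d = 0.32600 * 0.06283907 = 0.02049 m

0.02049 m


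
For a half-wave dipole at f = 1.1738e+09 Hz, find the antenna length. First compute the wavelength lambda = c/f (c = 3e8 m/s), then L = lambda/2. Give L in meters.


lambda = c / f = 3.0000e+08 / 1.1738e+09 = 0.2555802 m
L = lambda / 2 = 0.2555802 / 2 = 0.1278 m

0.1278 m


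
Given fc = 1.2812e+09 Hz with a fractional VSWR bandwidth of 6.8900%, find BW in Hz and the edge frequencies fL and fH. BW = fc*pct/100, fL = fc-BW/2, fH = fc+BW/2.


BW = 1.2812e+09 * 6.8900/100 = 8.827468e+07 Hz
fL = 1.2812e+09 - 8.827468e+07/2 = 1.237e+09 Hz
fH = 1.2812e+09 + 8.827468e+07/2 = 1.325e+09 Hz

BW=8.827e+07 Hz, fL=1.237e+09 Hz, fH=1.325e+09 Hz


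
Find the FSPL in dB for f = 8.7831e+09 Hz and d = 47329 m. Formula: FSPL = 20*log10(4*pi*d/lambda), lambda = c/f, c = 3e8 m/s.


lambda = c / f = 3.0000e+08 / 8.7831e+09 = 0.03415651 m
FSPL = 20 * log10(4*pi*47329/0.03415651) = 144.8 dB

144.8 dB


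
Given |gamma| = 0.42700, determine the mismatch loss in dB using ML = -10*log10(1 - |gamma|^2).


ML = -10 * log10(1 - 0.42700^2) = -10 * log10(0.817671) = 0.8742 dB

0.8742 dB


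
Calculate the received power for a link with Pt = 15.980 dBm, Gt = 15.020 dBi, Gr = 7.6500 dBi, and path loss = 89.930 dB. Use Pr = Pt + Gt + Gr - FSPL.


Pr = 15.980 + 15.020 + 7.6500 - 89.930 = -51.28 dBm

-51.28 dBm


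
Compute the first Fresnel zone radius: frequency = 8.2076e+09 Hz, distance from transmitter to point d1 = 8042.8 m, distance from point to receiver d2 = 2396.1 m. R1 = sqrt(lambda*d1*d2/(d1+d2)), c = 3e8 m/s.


lambda = c / f = 3.0000e+08 / 8.2076e+09 = 0.03655149 m
R1 = sqrt(0.03655149 * 8042.8 * 2396.1 / (8042.8 + 2396.1)) = 8.215 m

8.215 m


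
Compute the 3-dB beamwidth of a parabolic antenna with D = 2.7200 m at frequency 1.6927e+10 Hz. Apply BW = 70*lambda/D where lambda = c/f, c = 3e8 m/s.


lambda = c / f = 3.0000e+08 / 1.6927e+10 = 0.01772316 m
BW = 70 * 0.01772316 / 2.7200 = 0.4561 deg

0.4561 deg


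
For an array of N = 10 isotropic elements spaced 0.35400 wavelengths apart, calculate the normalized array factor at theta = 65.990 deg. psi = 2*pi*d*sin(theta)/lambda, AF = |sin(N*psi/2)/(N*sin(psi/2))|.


psi = 2*pi*0.35400*sin(65.990 deg) = 2.031793 rad
AF = |sin(10*2.031793/2) / (10*sin(2.031793/2))| = 0.07883

0.07883


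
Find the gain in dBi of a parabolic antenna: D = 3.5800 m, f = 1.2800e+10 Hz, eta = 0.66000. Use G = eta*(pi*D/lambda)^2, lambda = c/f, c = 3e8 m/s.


lambda = c / f = 3.0000e+08 / 1.2800e+10 = 0.02343750 m
G_linear = 0.66000 * (pi * 3.5800 / 0.02343750)^2 = 151980.3
G_dBi = 10 * log10(151980.3) = 51.82 dBi

51.82 dBi


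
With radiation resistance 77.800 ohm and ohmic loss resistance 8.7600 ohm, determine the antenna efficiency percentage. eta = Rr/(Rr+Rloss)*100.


eta = 77.800 / (77.800 + 8.7600) * 100 = 89.88%

89.88%


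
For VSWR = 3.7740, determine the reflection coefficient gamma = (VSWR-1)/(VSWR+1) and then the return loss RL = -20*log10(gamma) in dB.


gamma = (3.7740 - 1) / (3.7740 + 1) = 0.5810641
RL = -20 * log10(0.5810641) = 4.716 dB

4.716 dB


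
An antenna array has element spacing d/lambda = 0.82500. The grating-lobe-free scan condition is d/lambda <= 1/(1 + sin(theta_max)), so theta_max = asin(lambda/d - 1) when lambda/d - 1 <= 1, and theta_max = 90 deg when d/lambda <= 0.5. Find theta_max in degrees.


lambda/d - 1 = 1/0.82500 - 1 = 0.2121212
theta_max = asin(0.2121212) = 12.25 deg

12.25 deg


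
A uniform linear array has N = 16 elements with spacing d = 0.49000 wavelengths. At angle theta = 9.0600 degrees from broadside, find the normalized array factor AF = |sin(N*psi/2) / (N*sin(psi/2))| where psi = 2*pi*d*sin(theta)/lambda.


psi = 2*pi*0.49000*sin(9.0600 deg) = 0.4848084 rad
AF = |sin(16*0.4848084/2) / (16*sin(0.4848084/2))| = 0.1750

0.1750


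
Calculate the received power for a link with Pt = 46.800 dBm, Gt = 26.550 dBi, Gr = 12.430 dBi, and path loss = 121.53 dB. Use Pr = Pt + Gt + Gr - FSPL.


Pr = 46.800 + 26.550 + 12.430 - 121.53 = -35.75 dBm

-35.75 dBm


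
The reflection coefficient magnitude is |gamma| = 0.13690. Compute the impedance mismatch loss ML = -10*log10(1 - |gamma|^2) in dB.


ML = -10 * log10(1 - 0.13690^2) = -10 * log10(0.98125839) = 0.08217 dB

0.08217 dB


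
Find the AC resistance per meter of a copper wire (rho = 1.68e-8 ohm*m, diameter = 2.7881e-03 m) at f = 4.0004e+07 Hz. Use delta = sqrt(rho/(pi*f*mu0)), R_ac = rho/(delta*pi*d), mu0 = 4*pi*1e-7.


delta = sqrt(1.68e-8 / (pi * 4.0004e+07 * 4*pi*1e-7)) = 1.031390e-05 m
R_ac = 1.68e-8 / (1.031390e-05 * pi * 2.7881e-03) = 0.1860 ohm/m

0.1860 ohm/m


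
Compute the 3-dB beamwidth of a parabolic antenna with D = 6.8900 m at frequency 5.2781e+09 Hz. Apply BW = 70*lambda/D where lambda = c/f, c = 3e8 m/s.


lambda = c / f = 3.0000e+08 / 5.2781e+09 = 0.05683864 m
BW = 70 * 0.05683864 / 6.8900 = 0.5775 deg

0.5775 deg


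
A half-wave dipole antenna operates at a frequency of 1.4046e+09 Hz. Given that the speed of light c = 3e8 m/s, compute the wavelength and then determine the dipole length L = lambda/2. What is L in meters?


lambda = c / f = 3.0000e+08 / 1.4046e+09 = 0.2135839 m
L = lambda / 2 = 0.2135839 / 2 = 0.1068 m

0.1068 m


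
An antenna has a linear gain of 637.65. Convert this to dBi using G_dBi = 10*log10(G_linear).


G_dBi = 10 * log10(637.65) = 28.05 dBi

28.05 dBi


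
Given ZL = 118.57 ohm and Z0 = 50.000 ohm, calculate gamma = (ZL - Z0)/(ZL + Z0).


gamma = (118.57 - 50.000) / (118.57 + 50.000) = 0.4068

0.4068


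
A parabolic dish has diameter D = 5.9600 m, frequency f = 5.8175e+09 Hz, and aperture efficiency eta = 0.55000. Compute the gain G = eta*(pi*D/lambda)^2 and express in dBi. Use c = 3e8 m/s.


lambda = c / f = 3.0000e+08 / 5.8175e+09 = 0.05156854 m
G_linear = 0.55000 * (pi * 5.9600 / 0.05156854)^2 = 72507.89
G_dBi = 10 * log10(72507.89) = 48.60 dBi

48.60 dBi


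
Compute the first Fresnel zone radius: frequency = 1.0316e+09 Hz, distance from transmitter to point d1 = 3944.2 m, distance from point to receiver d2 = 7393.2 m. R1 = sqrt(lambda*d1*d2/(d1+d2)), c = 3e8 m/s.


lambda = c / f = 3.0000e+08 / 1.0316e+09 = 0.2908104 m
R1 = sqrt(0.2908104 * 3944.2 * 7393.2 / (3944.2 + 7393.2)) = 27.35 m

27.35 m


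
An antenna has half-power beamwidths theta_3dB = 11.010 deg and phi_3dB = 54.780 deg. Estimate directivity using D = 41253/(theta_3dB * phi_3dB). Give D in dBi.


D_linear = 41253 / (11.010 * 54.780) = 68.39844
D_dBi = 10 * log10(68.39844) = 18.35 dBi

18.35 dBi


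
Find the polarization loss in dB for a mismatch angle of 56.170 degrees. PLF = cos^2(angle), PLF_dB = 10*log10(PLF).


PLF_linear = cos^2(56.170 deg) = 0.3099490
PLF_dB = 10 * log10(0.3099490) = -5.087 dB

-5.087 dB


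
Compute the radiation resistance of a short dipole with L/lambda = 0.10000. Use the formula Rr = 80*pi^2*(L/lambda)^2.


Rr = 80 * pi^2 * (0.10000)^2 = 80 * 9.869604 * 0.01000000 = 7.896 ohm

7.896 ohm


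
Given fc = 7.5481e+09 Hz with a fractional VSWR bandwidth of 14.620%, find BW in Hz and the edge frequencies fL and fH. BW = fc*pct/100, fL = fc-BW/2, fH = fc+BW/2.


BW = 7.5481e+09 * 14.620/100 = 1.103532e+09 Hz
fL = 7.5481e+09 - 1.103532e+09/2 = 6.996e+09 Hz
fH = 7.5481e+09 + 1.103532e+09/2 = 8.100e+09 Hz

BW=1.104e+09 Hz, fL=6.996e+09 Hz, fH=8.100e+09 Hz


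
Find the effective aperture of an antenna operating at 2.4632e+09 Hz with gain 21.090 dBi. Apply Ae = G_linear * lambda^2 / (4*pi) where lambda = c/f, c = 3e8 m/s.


lambda = c / f = 3.0000e+08 / 2.4632e+09 = 0.1217928 m
G_linear = 10^(21.090/10) = 128.5287
Ae = G_linear * lambda^2 / (4*pi) = 128.5287 * 0.1217928^2 / (4*pi) = 0.1517 m^2

0.1517 m^2


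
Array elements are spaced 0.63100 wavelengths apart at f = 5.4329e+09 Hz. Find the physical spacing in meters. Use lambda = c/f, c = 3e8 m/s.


lambda = c / f = 3.0000e+08 / 5.4329e+09 = 0.05521913 m
d = 0.63100 * 0.05521913 = 0.03484 m

0.03484 m


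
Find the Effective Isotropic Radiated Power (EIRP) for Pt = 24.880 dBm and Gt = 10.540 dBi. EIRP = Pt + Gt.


EIRP = Pt + Gt = 24.880 + 10.540 = 35.42 dBm

35.42 dBm


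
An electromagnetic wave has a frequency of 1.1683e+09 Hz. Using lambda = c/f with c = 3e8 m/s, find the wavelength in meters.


lambda = c / f = 3.0000e+08 / 1.1683e+09 = 0.2568 m

0.2568 m


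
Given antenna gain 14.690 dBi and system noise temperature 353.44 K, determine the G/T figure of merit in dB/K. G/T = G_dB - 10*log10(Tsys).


G/T = 14.690 - 10*log10(353.44) = 14.690 - 25.48316 = -10.79 dB/K

-10.79 dB/K


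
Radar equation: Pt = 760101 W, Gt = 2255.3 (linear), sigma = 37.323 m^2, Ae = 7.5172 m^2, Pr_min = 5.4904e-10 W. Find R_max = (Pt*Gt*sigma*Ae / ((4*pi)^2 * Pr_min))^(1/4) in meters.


R^4 = 760101*2255.3*37.323*7.5172 / ((4*pi)^2 * 5.4904e-10) = 5.547337e+18
R_max = 5.547337e+18^0.25 = 48531 m

48531 m


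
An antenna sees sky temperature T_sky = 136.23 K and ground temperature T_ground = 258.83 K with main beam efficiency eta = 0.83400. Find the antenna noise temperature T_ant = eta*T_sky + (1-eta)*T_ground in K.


T_ant = 0.83400 * 136.23 + (1 - 0.83400) * 258.83 = 156.6 K

156.6 K


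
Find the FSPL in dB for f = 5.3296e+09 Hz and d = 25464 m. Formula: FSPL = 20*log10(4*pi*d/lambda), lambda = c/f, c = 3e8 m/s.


lambda = c / f = 3.0000e+08 / 5.3296e+09 = 0.05628940 m
FSPL = 20 * log10(4*pi*25464/0.05628940) = 135.1 dB

135.1 dB


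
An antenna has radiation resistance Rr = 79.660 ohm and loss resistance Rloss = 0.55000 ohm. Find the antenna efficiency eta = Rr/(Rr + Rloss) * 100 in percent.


eta = 79.660 / (79.660 + 0.55000) * 100 = 99.31%

99.31%


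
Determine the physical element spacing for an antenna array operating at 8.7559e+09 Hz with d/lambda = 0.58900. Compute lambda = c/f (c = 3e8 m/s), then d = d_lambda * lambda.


lambda = c / f = 3.0000e+08 / 8.7559e+09 = 0.03426261 m
d = 0.58900 * 0.03426261 = 0.02018 m

0.02018 m


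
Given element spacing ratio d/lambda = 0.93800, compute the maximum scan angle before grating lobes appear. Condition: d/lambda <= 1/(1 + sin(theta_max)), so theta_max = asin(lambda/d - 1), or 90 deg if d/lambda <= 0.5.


lambda/d - 1 = 1/0.93800 - 1 = 0.06609808
theta_max = asin(0.06609808) = 3.790 deg

3.790 deg


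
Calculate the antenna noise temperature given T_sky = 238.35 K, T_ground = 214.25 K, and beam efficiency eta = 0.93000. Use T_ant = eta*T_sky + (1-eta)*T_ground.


T_ant = 0.93000 * 238.35 + (1 - 0.93000) * 214.25 = 236.7 K

236.7 K


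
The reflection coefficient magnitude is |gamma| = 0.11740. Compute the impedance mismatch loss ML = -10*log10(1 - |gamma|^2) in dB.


ML = -10 * log10(1 - 0.11740^2) = -10 * log10(0.98621724) = 0.06027 dB

0.06027 dB


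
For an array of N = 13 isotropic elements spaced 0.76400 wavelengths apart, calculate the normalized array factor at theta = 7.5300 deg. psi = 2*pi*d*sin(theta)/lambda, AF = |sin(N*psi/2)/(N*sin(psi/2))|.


psi = 2*pi*0.76400*sin(7.5300 deg) = 0.6290637 rad
AF = |sin(13*0.6290637/2) / (13*sin(0.6290637/2))| = 0.2019

0.2019


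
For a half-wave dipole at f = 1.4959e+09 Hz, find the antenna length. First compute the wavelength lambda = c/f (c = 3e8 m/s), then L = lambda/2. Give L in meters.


lambda = c / f = 3.0000e+08 / 1.4959e+09 = 0.2005482 m
L = lambda / 2 = 0.2005482 / 2 = 0.1003 m

0.1003 m


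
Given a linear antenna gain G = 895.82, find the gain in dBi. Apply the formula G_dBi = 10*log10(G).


G_dBi = 10 * log10(895.82) = 29.52 dBi

29.52 dBi


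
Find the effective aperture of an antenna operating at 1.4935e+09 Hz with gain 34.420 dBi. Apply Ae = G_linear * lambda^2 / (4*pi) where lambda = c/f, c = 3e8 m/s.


lambda = c / f = 3.0000e+08 / 1.4935e+09 = 0.2008704 m
G_linear = 10^(34.420/10) = 2766.942
Ae = G_linear * lambda^2 / (4*pi) = 2766.942 * 0.2008704^2 / (4*pi) = 8.884 m^2

8.884 m^2


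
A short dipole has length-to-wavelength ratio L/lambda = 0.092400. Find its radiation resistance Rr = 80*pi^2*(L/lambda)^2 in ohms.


Rr = 80 * pi^2 * (0.092400)^2 = 80 * 9.869604 * 8.537760e-03 = 6.741 ohm

6.741 ohm


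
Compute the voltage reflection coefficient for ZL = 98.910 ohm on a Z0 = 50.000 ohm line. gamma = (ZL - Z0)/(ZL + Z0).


gamma = (98.910 - 50.000) / (98.910 + 50.000) = 0.3285

0.3285


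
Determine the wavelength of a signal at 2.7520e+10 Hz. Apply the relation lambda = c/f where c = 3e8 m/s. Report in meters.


lambda = c / f = 3.0000e+08 / 2.7520e+10 = 0.01090 m

0.01090 m


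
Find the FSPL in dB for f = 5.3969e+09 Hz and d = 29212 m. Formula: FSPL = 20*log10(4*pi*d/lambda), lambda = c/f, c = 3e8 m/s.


lambda = c / f = 3.0000e+08 / 5.3969e+09 = 0.05558747 m
FSPL = 20 * log10(4*pi*29212/0.05558747) = 136.4 dB

136.4 dB


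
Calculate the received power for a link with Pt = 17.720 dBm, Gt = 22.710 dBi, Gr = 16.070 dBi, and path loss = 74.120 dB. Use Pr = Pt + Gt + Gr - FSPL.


Pr = 17.720 + 22.710 + 16.070 - 74.120 = -17.62 dBm

-17.62 dBm


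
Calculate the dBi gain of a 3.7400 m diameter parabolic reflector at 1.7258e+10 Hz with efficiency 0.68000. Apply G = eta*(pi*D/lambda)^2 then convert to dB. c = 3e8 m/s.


lambda = c / f = 3.0000e+08 / 1.7258e+10 = 0.01738324 m
G_linear = 0.68000 * (pi * 3.7400 / 0.01738324)^2 = 310663.6
G_dBi = 10 * log10(310663.6) = 54.92 dBi

54.92 dBi


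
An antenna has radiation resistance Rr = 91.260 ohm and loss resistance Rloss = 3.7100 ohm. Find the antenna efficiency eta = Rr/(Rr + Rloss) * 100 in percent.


eta = 91.260 / (91.260 + 3.7100) * 100 = 96.09%

96.09%


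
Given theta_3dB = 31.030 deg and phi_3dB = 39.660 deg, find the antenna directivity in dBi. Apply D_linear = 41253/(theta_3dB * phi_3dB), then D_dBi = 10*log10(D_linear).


D_linear = 41253 / (31.030 * 39.660) = 33.52132
D_dBi = 10 * log10(33.52132) = 15.25 dBi

15.25 dBi


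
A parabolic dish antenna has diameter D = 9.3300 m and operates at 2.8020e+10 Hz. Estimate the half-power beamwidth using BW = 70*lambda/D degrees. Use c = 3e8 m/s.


lambda = c / f = 3.0000e+08 / 2.8020e+10 = 0.01070664 m
BW = 70 * 0.01070664 / 9.3300 = 0.08033 deg

0.08033 deg


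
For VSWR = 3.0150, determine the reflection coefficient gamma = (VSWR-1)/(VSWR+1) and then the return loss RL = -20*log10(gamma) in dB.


gamma = (3.0150 - 1) / (3.0150 + 1) = 0.5018680
RL = -20 * log10(0.5018680) = 5.988 dB

5.988 dB


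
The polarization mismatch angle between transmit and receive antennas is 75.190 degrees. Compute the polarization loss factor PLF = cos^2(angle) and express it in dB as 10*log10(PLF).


PLF_linear = cos^2(75.190 deg) = 0.06533877
PLF_dB = 10 * log10(0.06533877) = -11.85 dB

-11.85 dB


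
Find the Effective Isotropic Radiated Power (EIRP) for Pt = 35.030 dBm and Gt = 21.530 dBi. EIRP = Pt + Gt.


EIRP = Pt + Gt = 35.030 + 21.530 = 56.56 dBm

56.56 dBm


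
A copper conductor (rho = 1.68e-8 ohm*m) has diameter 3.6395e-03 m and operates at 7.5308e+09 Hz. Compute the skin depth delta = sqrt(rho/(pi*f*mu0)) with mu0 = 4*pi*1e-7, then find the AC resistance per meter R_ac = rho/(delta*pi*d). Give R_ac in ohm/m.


delta = sqrt(1.68e-8 / (pi * 7.5308e+09 * 4*pi*1e-7)) = 7.517167e-07 m
R_ac = 1.68e-8 / (7.517167e-07 * pi * 3.6395e-03) = 1.955 ohm/m

1.955 ohm/m


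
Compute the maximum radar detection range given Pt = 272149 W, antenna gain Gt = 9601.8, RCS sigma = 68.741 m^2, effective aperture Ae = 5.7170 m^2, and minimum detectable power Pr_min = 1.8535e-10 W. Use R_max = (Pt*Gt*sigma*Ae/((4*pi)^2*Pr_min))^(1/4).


R^4 = 272149*9601.8*68.741*5.7170 / ((4*pi)^2 * 1.8535e-10) = 3.508578e+19
R_max = 3.508578e+19^0.25 = 76963 m

76963 m


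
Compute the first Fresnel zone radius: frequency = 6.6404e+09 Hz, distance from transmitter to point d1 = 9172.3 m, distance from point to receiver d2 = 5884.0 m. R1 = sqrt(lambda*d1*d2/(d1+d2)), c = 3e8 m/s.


lambda = c / f = 3.0000e+08 / 6.6404e+09 = 0.04517800 m
R1 = sqrt(0.04517800 * 9172.3 * 5884.0 / (9172.3 + 5884.0)) = 12.73 m

12.73 m


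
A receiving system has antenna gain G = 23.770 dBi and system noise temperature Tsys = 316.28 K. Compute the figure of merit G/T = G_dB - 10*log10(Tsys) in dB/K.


G/T = 23.770 - 10*log10(316.28) = 23.770 - 25.00072 = -1.231 dB/K

-1.231 dB/K


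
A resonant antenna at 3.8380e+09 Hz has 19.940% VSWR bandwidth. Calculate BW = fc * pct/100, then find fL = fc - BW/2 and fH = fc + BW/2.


BW = 3.8380e+09 * 19.940/100 = 7.652972e+08 Hz
fL = 3.8380e+09 - 7.652972e+08/2 = 3.455e+09 Hz
fH = 3.8380e+09 + 7.652972e+08/2 = 4.221e+09 Hz

BW=7.653e+08 Hz, fL=3.455e+09 Hz, fH=4.221e+09 Hz


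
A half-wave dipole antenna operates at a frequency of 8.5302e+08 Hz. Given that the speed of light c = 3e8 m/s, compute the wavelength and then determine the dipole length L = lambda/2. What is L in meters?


lambda = c / f = 3.0000e+08 / 8.5302e+08 = 0.3516916 m
L = lambda / 2 = 0.3516916 / 2 = 0.1758 m

0.1758 m


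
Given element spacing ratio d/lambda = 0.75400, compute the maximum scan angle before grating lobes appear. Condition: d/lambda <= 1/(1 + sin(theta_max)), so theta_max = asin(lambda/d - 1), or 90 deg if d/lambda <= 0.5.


lambda/d - 1 = 1/0.75400 - 1 = 0.3262599
theta_max = asin(0.3262599) = 19.04 deg

19.04 deg


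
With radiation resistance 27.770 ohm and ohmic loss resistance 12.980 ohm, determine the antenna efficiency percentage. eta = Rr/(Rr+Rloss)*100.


eta = 27.770 / (27.770 + 12.980) * 100 = 68.15%

68.15%


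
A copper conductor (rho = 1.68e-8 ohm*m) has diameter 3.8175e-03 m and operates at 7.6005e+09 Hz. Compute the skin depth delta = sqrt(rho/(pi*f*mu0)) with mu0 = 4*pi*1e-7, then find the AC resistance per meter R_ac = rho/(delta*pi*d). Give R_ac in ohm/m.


delta = sqrt(1.68e-8 / (pi * 7.6005e+09 * 4*pi*1e-7)) = 7.482620e-07 m
R_ac = 1.68e-8 / (7.482620e-07 * pi * 3.8175e-03) = 1.872 ohm/m

1.872 ohm/m


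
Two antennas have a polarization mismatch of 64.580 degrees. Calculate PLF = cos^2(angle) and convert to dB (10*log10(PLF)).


PLF_linear = cos^2(64.580 deg) = 0.1842559
PLF_dB = 10 * log10(0.1842559) = -7.346 dB

-7.346 dB


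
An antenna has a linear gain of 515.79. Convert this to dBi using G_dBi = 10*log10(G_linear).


G_dBi = 10 * log10(515.79) = 27.12 dBi

27.12 dBi


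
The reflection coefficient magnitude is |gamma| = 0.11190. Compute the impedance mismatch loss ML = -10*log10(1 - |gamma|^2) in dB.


ML = -10 * log10(1 - 0.11190^2) = -10 * log10(0.98747839) = 0.05472 dB

0.05472 dB


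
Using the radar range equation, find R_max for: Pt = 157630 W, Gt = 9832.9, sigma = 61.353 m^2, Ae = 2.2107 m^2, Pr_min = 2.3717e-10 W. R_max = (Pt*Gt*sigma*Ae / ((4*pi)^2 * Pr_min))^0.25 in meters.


R^4 = 157630*9832.9*61.353*2.2107 / ((4*pi)^2 * 2.3717e-10) = 5.613150e+18
R_max = 5.613150e+18^0.25 = 48675 m

48675 m


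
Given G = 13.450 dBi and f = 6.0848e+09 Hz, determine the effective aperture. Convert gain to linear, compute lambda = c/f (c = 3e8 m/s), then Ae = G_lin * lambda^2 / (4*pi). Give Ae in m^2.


lambda = c / f = 3.0000e+08 / 6.0848e+09 = 0.04930318 m
G_linear = 10^(13.450/10) = 22.13095
Ae = G_linear * lambda^2 / (4*pi) = 22.13095 * 0.04930318^2 / (4*pi) = 4.281e-03 m^2

4.281e-03 m^2


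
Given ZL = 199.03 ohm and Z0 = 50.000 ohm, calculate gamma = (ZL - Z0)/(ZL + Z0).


gamma = (199.03 - 50.000) / (199.03 + 50.000) = 0.5984

0.5984


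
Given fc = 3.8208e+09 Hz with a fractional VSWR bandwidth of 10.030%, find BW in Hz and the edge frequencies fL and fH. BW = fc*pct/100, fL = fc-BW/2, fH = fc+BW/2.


BW = 3.8208e+09 * 10.030/100 = 3.832262e+08 Hz
fL = 3.8208e+09 - 3.832262e+08/2 = 3.629e+09 Hz
fH = 3.8208e+09 + 3.832262e+08/2 = 4.012e+09 Hz

BW=3.832e+08 Hz, fL=3.629e+09 Hz, fH=4.012e+09 Hz


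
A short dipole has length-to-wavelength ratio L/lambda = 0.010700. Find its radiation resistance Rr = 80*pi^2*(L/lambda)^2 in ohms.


Rr = 80 * pi^2 * (0.010700)^2 = 80 * 9.869604 * 1.144900e-04 = 0.09040 ohm

0.09040 ohm


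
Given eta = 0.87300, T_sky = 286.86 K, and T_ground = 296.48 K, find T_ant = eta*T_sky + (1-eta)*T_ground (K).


T_ant = 0.87300 * 286.86 + (1 - 0.87300) * 296.48 = 288.1 K

288.1 K


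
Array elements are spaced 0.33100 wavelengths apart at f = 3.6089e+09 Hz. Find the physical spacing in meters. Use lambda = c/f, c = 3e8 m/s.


lambda = c / f = 3.0000e+08 / 3.6089e+09 = 0.08312782 m
d = 0.33100 * 0.08312782 = 0.02752 m

0.02752 m


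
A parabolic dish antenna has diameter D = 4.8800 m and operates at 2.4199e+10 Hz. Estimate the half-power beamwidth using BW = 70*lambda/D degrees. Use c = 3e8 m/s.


lambda = c / f = 3.0000e+08 / 2.4199e+10 = 0.01239721 m
BW = 70 * 0.01239721 / 4.8800 = 0.1778 deg

0.1778 deg


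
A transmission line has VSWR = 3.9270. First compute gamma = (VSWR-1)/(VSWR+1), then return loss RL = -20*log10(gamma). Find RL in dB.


gamma = (3.9270 - 1) / (3.9270 + 1) = 0.5940735
RL = -20 * log10(0.5940735) = 4.523 dB

4.523 dB


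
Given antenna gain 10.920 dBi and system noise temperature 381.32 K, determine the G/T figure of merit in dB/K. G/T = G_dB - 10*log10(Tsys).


G/T = 10.920 - 10*log10(381.32) = 10.920 - 25.81290 = -14.89 dB/K

-14.89 dB/K
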